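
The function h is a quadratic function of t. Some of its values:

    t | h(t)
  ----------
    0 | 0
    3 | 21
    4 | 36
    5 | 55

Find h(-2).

Write h(t) = at² + bt + c; the 4 given values yield a linear system in the 3 coefficients.
Solving, h(t) = 2t² + t.
Then h(-2) = 6.

6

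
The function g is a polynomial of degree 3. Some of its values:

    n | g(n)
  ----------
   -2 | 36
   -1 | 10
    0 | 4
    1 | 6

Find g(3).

-14

Write g(n) = an³ + bn² + cn + d; the 4 given values yield a linear system in the 4 coefficients.
Solving, g(n) = -2n³ + 4n² + 4.
Then g(3) = -14.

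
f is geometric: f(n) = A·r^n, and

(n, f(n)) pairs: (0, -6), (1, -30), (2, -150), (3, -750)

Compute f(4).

Consecutive ratio: -30/(-6) = 5, and -150/(-30) = 5, so r = 5.
Then A·5^0 = -6 gives A = -6, and f(n) = -6·5^n.
f(4) = -6·5^4 = -3750.

-3750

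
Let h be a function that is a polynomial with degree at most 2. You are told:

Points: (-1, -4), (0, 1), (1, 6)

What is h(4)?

21

Write h(x) = ax² + bx + c; the 3 given values yield a linear system in the 3 coefficients.
Solving, the leading coefficient vanishes, and h(x) = 5x + 1.
Then h(4) = 21.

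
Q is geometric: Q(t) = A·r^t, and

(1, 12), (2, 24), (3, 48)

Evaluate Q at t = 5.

192

Consecutive ratio: 24/12 = 2, and 48/24 = 2, so r = 2.
Then A·2^1 = 12 gives A = 6, and Q(t) = 6·2^t.
Q(5) = 6·2^5 = 192.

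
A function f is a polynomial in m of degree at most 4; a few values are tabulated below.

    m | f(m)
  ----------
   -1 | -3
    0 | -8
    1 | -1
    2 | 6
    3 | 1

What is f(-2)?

26

Write f(m) = am^4 + bm³ + cm² + dm + e; the 5 given values yield a linear system in the 5 coefficients.
Solving, the leading coefficient vanishes, and f(m) = -2m³ + 6m² + 3m - 8.
Then f(-2) = 26.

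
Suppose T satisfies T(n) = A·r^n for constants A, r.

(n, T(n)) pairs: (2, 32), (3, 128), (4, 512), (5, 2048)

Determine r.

4

Consecutive ratio: 128/32 = 4, and 512/128 = 4, so r = 4.
Then A·4^2 = 32 gives A = 2, and T(n) = 2·4^n.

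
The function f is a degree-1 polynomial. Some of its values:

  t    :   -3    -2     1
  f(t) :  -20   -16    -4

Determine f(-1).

Write f(t) = at + b; the 3 given values yield a linear system in the 2 coefficients.
Solving, f(t) = 4t - 8.
Then f(-1) = -12.

-12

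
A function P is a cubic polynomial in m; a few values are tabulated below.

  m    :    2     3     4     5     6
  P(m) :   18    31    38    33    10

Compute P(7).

-37

First differences: 13, 7, -5, -23. Second differences: -6, -12, -18. Third differences: -6, -6.
Level-3 differences are constant, so P has degree 3.
Fitting a degree-3 polynomial gives P(m) = -m³ + 6m² + 2m - 2.
Then P(7) = -37.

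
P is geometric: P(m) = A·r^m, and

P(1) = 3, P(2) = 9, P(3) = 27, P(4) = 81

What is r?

3

Consecutive ratio: 9/3 = 3, and 27/9 = 3, so r = 3.
Then A·3^1 = 3 gives A = 1, and P(m) = 1·3^m.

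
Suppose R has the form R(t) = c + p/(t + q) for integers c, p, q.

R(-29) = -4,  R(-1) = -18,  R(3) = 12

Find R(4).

7

(R(t) − c)(t + q) = p for each data point; the three points give a linear system in c and q, then p follows.
Solving: c = -3, q = -1, p = 30, so R(t) = -3 + 30/(t − 1).
Then R(4) = -3 + 30/3 = 7.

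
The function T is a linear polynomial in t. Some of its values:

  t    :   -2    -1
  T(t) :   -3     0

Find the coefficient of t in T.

3

Write T(t) = at + b; the 2 given values yield a linear system in the 2 coefficients.
Solving, T(t) = 3t + 3.
The coefficient of t is 3.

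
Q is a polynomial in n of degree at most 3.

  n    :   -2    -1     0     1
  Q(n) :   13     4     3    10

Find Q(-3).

30

First differences: -9, -1, 7. Second differences: 8, 8.
Level-2 differences are constant, so Q has degree 2.
Fitting a degree-2 polynomial gives Q(n) = 4n² + 3n + 3.
Then Q(-3) = 30.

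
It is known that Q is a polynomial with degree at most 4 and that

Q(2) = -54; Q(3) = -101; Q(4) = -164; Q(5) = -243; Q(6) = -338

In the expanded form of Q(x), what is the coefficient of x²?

First differences: -47, -63, -79, -95. Second differences: -16, -16, -16.
Level-2 differences are constant, so Q has degree 2.
Fitting a degree-2 polynomial gives Q(x) = -8x² - 7x - 8.
The coefficient of x² is -8.

-8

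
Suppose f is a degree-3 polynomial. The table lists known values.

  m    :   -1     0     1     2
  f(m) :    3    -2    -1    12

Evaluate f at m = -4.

Write f(m) = am³ + bm² + cm + d; the 4 given values yield a linear system in the 4 coefficients.
Solving, f(m) = m³ + 3m² - 3m - 2.
Then f(-4) = -6.

-6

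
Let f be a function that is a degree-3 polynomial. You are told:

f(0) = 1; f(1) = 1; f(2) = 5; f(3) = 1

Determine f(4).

-23

Write f(n) = an³ + bn² + cn + d; the 4 given values yield a linear system in the 4 coefficients.
Solving, f(n) = -2n³ + 8n² - 6n + 1.
Then f(4) = -23.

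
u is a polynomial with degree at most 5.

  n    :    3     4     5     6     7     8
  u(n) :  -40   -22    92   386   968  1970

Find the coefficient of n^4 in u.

1

First differences: 18, 114, 294, 582, 1002. Second differences: 96, 180, 288, 420. Third differences: 84, 108, 132. Fourth differences: 24, 24.
Level-4 differences are constant, so u has degree 4.
Fitting a degree-4 polynomial gives u(n) = n^4 - 4n³ - n² - 2n + 2.
The coefficient of n^4 is 1.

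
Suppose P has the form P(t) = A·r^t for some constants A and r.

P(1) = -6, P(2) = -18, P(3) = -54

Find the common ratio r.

3

Consecutive ratio: -18/(-6) = 3, and -54/(-18) = 3, so r = 3.
Then A·3^1 = -6 gives A = -2, and P(t) = -2·3^t.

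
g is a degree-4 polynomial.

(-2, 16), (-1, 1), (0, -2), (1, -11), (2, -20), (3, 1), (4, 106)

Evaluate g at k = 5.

Write g(k) = ak^4 + bk³ + ck² + dk + e; the 7 given values yield a linear system in the 5 coefficients.
Solving, g(k) = k^4 - k³ - 4k² - 5k - 2.
Then g(5) = 373.

373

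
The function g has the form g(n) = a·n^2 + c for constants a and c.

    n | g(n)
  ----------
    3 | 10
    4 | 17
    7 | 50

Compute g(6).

37

From g(3) = 10 and g(4) = 17: 9a + c = 10 and 16a + c = 17.
Subtracting: 7a = 7, so a = 1; then c = 10 − 1·9 = 1.
So g(n) = 1n² + 1, and g(6) = 37.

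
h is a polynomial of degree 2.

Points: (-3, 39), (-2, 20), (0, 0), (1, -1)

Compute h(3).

15

Write h(k) = ak² + bk + c; the 4 given values yield a linear system in the 3 coefficients.
Solving, h(k) = 3k² - 4k.
Then h(3) = 15.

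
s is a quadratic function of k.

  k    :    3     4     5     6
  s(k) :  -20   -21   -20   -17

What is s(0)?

-5

First differences: -1, 1, 3. Second differences: 2, 2.
Level-2 differences are constant, so s has degree 2.
Fitting a degree-2 polynomial gives s(k) = k² - 8k - 5.
Then s(0) = -5.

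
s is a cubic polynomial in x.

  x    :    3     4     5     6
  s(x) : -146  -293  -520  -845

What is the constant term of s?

Write s(x) = ax³ + bx² + cx + d; the 4 given values yield a linear system in the 4 coefficients.
Solving, s(x) = -3x³ - 4x² - 8x - 5.
The constant term is s(0) = -5.

-5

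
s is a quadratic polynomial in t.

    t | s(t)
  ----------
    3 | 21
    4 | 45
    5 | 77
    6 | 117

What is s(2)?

5

First differences: 24, 32, 40. Second differences: 8, 8.
Level-2 differences are constant, so s has degree 2.
Fitting a degree-2 polynomial gives s(t) = 4t² - 4t - 3.
Then s(2) = 5.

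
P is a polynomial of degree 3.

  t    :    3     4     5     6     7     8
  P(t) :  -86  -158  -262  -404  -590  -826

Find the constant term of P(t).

-2

First differences: -72, -104, -142, -186, -236. Second differences: -32, -38, -44, -50. Third differences: -6, -6, -6.
Level-3 differences are constant, so P has degree 3.
Fitting a degree-3 polynomial gives P(t) = -t³ - 4t² - 7t - 2.
The constant term is P(0) = -2.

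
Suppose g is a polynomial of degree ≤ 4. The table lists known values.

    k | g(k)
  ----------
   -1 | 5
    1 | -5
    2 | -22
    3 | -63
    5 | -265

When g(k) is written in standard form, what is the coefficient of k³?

Write g(k) = ak^4 + bk³ + ck² + dk + e; the 5 given values yield a linear system in the 5 coefficients.
Solving, the leading coefficient vanishes, and g(k) = -2k³ - 3k.
The coefficient of k³ is -2.

-2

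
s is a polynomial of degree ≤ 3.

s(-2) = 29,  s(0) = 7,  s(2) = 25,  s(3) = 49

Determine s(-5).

137

Write s(x) = ax³ + bx² + cx + d; the 4 given values yield a linear system in the 4 coefficients.
Solving, the leading coefficient vanishes, and s(x) = 5x² - x + 7.
Then s(-5) = 137.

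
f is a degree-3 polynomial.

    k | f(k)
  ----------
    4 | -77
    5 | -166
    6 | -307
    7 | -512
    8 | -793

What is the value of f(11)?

Write f(k) = ak³ + bk² + ck + d; the 5 given values yield a linear system in the 4 coefficients.
Solving, f(k) = -2k³ + 4k² - 3k - 1.
Then f(11) = -2212.

-2212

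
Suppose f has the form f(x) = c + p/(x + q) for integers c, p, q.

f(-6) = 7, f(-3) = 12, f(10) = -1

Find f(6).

(f(x) − c)(x + q) = p for each data point; the three points give a linear system in c and q, then p follows.
Solving: c = 2, q = 0, p = -30, so f(x) = 2 − 30/(x + 0).
Then f(6) = 2 − 30/6 = -3.

-3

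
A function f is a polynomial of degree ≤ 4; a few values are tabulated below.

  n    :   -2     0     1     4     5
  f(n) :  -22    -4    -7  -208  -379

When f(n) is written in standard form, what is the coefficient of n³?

Write f(n) = an^4 + bn³ + cn² + dn + e; the 5 given values yield a linear system in the 5 coefficients.
Solving, the leading coefficient vanishes, and f(n) = -2n³ - 6n² + 5n - 4.
The coefficient of n³ is -2.

-2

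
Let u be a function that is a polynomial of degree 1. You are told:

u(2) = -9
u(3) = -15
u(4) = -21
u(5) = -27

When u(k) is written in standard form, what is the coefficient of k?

First differences: -6, -6, -6.
Level-1 differences are constant, so u has degree 1.
Fitting a degree-1 polynomial gives u(k) = -6k + 3.
The coefficient of k is -6.

-6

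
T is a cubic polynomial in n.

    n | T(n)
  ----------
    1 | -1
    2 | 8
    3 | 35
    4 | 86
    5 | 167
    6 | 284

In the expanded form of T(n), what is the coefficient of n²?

First differences: 9, 27, 51, 81, 117. Second differences: 18, 24, 30, 36. Third differences: 6, 6, 6.
Level-3 differences are constant, so T has degree 3.
Fitting a degree-3 polynomial gives T(n) = n³ + 3n² - 7n + 2.
The coefficient of n² is 3.

3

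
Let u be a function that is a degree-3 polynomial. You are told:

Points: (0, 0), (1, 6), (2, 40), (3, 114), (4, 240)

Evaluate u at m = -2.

24

First differences: 6, 34, 74, 126. Second differences: 28, 40, 52. Third differences: 12, 12.
Level-3 differences are constant, so u has degree 3.
Fitting a degree-3 polynomial gives u(m) = 2m³ + 8m² - 4m.
Then u(-2) = 24.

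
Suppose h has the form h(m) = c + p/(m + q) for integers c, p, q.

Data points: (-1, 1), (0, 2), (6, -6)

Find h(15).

(h(m) − c)(m + q) = p for each data point; the three points give a linear system in c and q, then p follows.
Solving: c = -2, q = -3, p = -12, so h(m) = -2 − 12/(m − 3).
Then h(15) = -2 − 12/12 = -3.

-3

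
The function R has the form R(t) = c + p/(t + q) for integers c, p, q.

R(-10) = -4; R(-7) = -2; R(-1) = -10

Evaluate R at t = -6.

0

(R(t) − c)(t + q) = p for each data point; the three points give a linear system in c and q, then p follows.
Solving: c = -6, q = 4, p = -12, so R(t) = -6 − 12/(t + 4).
Then R(-6) = -6 − 12/(-2) = 0.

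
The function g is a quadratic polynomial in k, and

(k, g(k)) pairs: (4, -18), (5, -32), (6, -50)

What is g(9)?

-128

Write g(k) = ak² + bk + c; the 3 given values yield a linear system in the 3 coefficients.
Solving, g(k) = -2k² + 4k - 2.
Then g(9) = -128.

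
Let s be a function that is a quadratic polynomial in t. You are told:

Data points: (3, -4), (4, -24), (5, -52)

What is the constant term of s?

Write s(t) = at² + bt + c; the 3 given values yield a linear system in the 3 coefficients.
Solving, s(t) = -4t² + 8t + 8.
The constant term is s(0) = 8.

8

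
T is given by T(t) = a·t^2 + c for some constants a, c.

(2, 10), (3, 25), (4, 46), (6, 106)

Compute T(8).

From T(2) = 10 and T(3) = 25: 4a + c = 10 and 9a + c = 25.
Subtracting: 5a = 15, so a = 3; then c = 10 − 3·4 = -2.
So T(t) = 3t² − 2, and T(8) = 190.

190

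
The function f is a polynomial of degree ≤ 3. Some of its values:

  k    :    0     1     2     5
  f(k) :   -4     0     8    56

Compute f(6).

Write f(k) = ak³ + bk² + ck + d; the 4 given values yield a linear system in the 4 coefficients.
Solving, the leading coefficient vanishes, and f(k) = 2k² + 2k - 4.
Then f(6) = 80.

80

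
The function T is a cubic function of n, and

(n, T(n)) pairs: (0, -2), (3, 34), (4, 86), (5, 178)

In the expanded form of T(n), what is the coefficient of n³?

Write T(n) = an³ + bn² + cn + d; the 4 given values yield a linear system in the 4 coefficients.
Solving, T(n) = 2n³ - 4n² + 6n - 2.
The coefficient of n³ is 2.

2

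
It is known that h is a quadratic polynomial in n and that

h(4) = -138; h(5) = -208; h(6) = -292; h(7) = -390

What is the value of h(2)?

First differences: -70, -84, -98. Second differences: -14, -14.
Level-2 differences are constant, so h has degree 2.
Fitting a degree-2 polynomial gives h(n) = -7n² - 7n + 2.
Then h(2) = -40.

-40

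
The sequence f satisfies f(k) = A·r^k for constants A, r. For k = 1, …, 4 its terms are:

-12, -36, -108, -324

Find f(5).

Consecutive ratio: -36/(-12) = 3, and -108/(-36) = 3, so r = 3.
Then A·3^1 = -12 gives A = -4, and f(k) = -4·3^k.
f(5) = -4·3^5 = -972.

-972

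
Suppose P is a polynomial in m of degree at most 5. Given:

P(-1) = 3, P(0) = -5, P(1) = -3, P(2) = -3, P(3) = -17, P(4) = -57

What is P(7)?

First differences: -8, 2, 0, -14, -40. Second differences: 10, -2, -14, -26. Third differences: -12, -12, -12.
Level-3 differences are constant, so P has degree 3.
Fitting a degree-3 polynomial gives P(m) = -2m³ + 5m² - m - 5.
Then P(7) = -453.

-453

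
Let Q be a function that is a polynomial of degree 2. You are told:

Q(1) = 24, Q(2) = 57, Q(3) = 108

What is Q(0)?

Write Q(n) = an² + bn + c; the 3 given values yield a linear system in the 3 coefficients.
Solving, Q(n) = 9n² + 6n + 9.
The constant term is Q(0) = 9.

9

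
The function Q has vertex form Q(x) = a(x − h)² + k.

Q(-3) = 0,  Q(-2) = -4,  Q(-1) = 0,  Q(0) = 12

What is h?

-2

First differences -4, 4, 12; second difference 8 = 2a, so a = 4.
Expanding, the x-coefficient is −2ah = -8h; matching it to the data gives h = -2, and then k = -4.
So Q(x) = 4(x + 2)² − 4.
Hence h = -2.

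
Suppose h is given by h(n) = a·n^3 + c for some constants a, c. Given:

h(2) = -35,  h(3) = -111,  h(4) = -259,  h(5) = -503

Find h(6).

-867

From h(2) = -35 and h(3) = -111: 8a + c = -35 and 27a + c = -111.
Subtracting: 19a = -76, so a = -4; then c = -35 − (-4)·8 = -3.
So h(n) = -4n³ − 3, and h(6) = -867.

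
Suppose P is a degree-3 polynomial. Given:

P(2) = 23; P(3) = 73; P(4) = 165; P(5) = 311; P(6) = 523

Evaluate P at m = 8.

First differences: 50, 92, 146, 212. Second differences: 42, 54, 66. Third differences: 12, 12.
Level-3 differences are constant, so P has degree 3.
Fitting a degree-3 polynomial gives P(m) = 2m³ + 3m² - 3m + 1.
Then P(8) = 1193.

1193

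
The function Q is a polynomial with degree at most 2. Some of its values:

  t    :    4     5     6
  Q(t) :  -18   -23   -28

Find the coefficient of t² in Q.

0

Write Q(t) = at² + bt + c; the 3 given values yield a linear system in the 3 coefficients.
Solving, the leading coefficient vanishes, and Q(t) = -5t + 2.
The coefficient of t² is 0.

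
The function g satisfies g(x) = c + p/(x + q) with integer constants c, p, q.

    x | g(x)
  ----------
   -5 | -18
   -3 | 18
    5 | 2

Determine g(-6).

(g(x) − c)(x + q) = p for each data point; the three points give a linear system in c and q, then p follows.
Solving: c = 0, q = 4, p = 18, so g(x) = 18/(x + 4).
Then g(-6) = 0 + 18/(-2) = -9.

-9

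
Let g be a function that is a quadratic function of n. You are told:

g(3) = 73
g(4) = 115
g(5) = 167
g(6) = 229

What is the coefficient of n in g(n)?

7

First differences: 42, 52, 62. Second differences: 10, 10.
Level-2 differences are constant, so g has degree 2.
Fitting a degree-2 polynomial gives g(n) = 5n² + 7n + 7.
The coefficient of n is 7.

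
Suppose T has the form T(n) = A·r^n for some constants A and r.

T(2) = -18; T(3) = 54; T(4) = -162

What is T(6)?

Consecutive ratio: 54/(-18) = -3, and -162/54 = -3, so r = -3.
Then A·(-3)^2 = -18 gives A = -2, and T(n) = -2·(-3)^n.
T(6) = -2·(-3)^6 = -1458.

-1458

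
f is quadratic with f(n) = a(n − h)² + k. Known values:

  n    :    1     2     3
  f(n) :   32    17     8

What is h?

4

First differences -15, -9; second difference 6 = 2a, so a = 3.
Expanding, the n-coefficient is −2ah = -6h; matching it to the data gives h = 4, and then k = 5.
So f(n) = 3(n − 4)² + 5.
Hence h = 4.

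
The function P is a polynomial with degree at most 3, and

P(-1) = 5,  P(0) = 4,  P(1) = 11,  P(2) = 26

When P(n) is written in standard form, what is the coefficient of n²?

First differences: -1, 7, 15. Second differences: 8, 8.
Level-2 differences are constant, so P has degree 2.
Fitting a degree-2 polynomial gives P(n) = 4n² + 3n + 4.
The coefficient of n² is 4.

4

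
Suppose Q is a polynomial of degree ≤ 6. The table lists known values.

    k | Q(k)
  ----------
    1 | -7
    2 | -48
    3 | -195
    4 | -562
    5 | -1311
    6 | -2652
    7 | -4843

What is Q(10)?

-19816

Write Q(k) = ak^6 + bk^5 + ck^4 + dk³ + ek² + pk + q; the 7 given values yield a linear system in the 7 coefficients.
Solving, the top 2 coefficients vanish, and Q(k) = -2k^4 + k³ - 9k² + 9k - 6.
Then Q(10) = -19816.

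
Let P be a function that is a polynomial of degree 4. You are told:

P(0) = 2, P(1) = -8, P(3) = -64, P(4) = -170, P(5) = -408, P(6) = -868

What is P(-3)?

Write P(x) = ax^4 + bx³ + cx² + dx + e; the 6 given values yield a linear system in the 5 coefficients.
Solving, P(x) = -x^4 + 3x³ - 5x² - 7x + 2.
Then P(-3) = -184.

-184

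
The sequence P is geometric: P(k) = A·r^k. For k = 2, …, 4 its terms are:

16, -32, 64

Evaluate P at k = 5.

-128

Consecutive ratio: -32/16 = -2, and 64/(-32) = -2, so r = -2.
Then A·(-2)^2 = 16 gives A = 4, and P(k) = 4·(-2)^k.
P(5) = 4·(-2)^5 = -128.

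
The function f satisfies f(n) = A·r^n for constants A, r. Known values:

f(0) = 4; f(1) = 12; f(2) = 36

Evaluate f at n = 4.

Consecutive ratio: 12/4 = 3, and 36/12 = 3, so r = 3.
Then A·3^0 = 4 gives A = 4, and f(n) = 4·3^n.
f(4) = 4·3^4 = 324.

324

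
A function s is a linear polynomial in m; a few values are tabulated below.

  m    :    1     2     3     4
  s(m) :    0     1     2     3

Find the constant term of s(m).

-1

First differences: 1, 1, 1.
Level-1 differences are constant, so s has degree 1.
Fitting a degree-1 polynomial gives s(m) = m - 1.
The constant term is s(0) = -1.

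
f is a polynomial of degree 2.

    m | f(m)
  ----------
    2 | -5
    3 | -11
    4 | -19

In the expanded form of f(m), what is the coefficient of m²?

-1

Write f(m) = am² + bm + c; the 3 given values yield a linear system in the 3 coefficients.
Solving, f(m) = -m² - m + 1.
The coefficient of m² is -1.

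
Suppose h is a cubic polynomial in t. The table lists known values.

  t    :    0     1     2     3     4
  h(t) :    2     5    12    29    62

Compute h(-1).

Write h(t) = at³ + bt² + ct + d; the 5 given values yield a linear system in the 4 coefficients.
Solving, h(t) = t³ - t² + 3t + 2.
Then h(-1) = -3.

-3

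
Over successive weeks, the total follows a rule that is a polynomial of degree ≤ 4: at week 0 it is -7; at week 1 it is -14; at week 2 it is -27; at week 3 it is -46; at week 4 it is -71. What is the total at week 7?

Write the value at t as P(t).
Write P(t) = at^4 + bt³ + ct² + dt + e; the 5 given values yield a linear system in the 5 coefficients.
Solving, the top 2 coefficients vanish, and P(t) = -3t² - 4t - 7.
Then P(7) = -182.

-182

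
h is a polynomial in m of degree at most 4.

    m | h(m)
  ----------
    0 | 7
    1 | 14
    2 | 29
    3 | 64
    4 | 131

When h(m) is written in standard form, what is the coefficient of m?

First differences: 7, 15, 35, 67. Second differences: 8, 20, 32. Third differences: 12, 12.
Level-3 differences are constant, so h has degree 3.
Fitting a degree-3 polynomial gives h(m) = 2m³ - 2m² + 7m + 7.
The coefficient of m is 7.

7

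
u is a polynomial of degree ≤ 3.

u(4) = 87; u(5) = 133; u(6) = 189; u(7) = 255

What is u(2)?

25

First differences: 46, 56, 66. Second differences: 10, 10.
Level-2 differences are constant, so u has degree 2.
Fitting a degree-2 polynomial gives u(n) = 5n² + n + 3.
Then u(2) = 25.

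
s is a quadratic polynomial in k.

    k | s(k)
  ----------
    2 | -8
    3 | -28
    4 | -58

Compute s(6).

-148

Write s(k) = ak² + bk + c; the 3 given values yield a linear system in the 3 coefficients.
Solving, s(k) = -5k² + 5k + 2.
Then s(6) = -148.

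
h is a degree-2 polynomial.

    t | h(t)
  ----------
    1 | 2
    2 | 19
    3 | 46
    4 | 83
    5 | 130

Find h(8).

331

First differences: 17, 27, 37, 47. Second differences: 10, 10, 10.
Level-2 differences are constant, so h has degree 2.
Fitting a degree-2 polynomial gives h(t) = 5t² + 2t - 5.
Then h(8) = 331.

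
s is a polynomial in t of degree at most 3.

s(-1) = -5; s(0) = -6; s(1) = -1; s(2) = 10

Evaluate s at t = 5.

First differences: -1, 5, 11. Second differences: 6, 6.
Level-2 differences are constant, so s has degree 2.
Fitting a degree-2 polynomial gives s(t) = 3t² + 2t - 6.
Then s(5) = 79.

79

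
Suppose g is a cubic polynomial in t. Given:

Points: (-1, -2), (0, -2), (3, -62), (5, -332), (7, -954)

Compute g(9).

Write g(t) = at³ + bt² + ct + d; the 5 given values yield a linear system in the 4 coefficients.
Solving, g(t) = -3t³ + t² + 4t - 2.
Then g(9) = -2072.

-2072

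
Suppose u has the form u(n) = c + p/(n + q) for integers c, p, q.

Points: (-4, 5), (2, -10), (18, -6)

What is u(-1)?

(u(n) − c)(n + q) = p for each data point; the three points give a linear system in c and q, then p follows.
Solving: c = -5, q = 2, p = -20, so u(n) = -5 − 20/(n + 2).
Then u(-1) = -5 − 20/1 = -25.

-25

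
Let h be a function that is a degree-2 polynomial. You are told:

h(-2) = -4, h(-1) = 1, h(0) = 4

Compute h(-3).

-11

Write h(m) = am² + bm + c; the 3 given values yield a linear system in the 3 coefficients.
Solving, h(m) = -m² + 2m + 4.
Then h(-3) = -11.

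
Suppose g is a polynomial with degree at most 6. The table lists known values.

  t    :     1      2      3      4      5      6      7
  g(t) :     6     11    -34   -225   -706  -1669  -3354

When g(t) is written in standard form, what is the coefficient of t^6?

Write g(t) = at^6 + bt^5 + ct^4 + dt³ + et² + pt + q; the 7 given values yield a linear system in the 7 coefficients.
Solving, the top 2 coefficients vanish, and g(t) = -2t^4 + 4t³ + t² + 4t - 1.
The coefficient of t^6 is 0.

0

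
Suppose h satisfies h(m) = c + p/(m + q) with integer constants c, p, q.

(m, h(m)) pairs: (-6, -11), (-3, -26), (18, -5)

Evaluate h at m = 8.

(h(m) − c)(m + q) = p for each data point; the three points give a linear system in c and q, then p follows.
Solving: c = -6, q = 2, p = 20, so h(m) = -6 + 20/(m + 2).
Then h(8) = -6 + 20/10 = -4.

-4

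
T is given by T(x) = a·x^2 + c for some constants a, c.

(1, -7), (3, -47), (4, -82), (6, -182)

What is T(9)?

From T(1) = -7 and T(3) = -47: 1a + c = -7 and 9a + c = -47.
Subtracting: 8a = -40, so a = -5; then c = -7 − (-5)·1 = -2.
So T(x) = -5x² − 2, and T(9) = -407.

-407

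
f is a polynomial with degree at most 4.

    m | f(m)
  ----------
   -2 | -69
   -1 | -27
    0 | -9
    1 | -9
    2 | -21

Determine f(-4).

Write f(m) = am^4 + bm³ + cm² + dm + e; the 5 given values yield a linear system in the 5 coefficients.
Solving, the leading coefficient vanishes, and f(m) = m³ - 9m² + 8m - 9.
Then f(-4) = -249.

-249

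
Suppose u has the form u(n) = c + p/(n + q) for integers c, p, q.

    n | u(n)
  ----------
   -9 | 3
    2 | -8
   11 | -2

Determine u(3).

-6

(u(n) − c)(n + q) = p for each data point; the three points give a linear system in c and q, then p follows.
Solving: c = 0, q = 1, p = -24, so u(n) = -24/(n + 1).
Then u(3) = 0 − 24/4 = -6.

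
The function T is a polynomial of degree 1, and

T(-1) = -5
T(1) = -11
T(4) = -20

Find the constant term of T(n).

Write T(n) = an + b; the 3 given values yield a linear system in the 2 coefficients.
Solving, T(n) = -3n - 8.
The constant term is T(0) = -8.

-8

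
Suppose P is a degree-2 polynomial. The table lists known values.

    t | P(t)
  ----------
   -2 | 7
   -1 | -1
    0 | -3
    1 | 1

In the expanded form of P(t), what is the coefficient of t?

First differences: -8, -2, 4. Second differences: 6, 6.
Level-2 differences are constant, so P has degree 2.
Fitting a degree-2 polynomial gives P(t) = 3t² + t - 3.
The coefficient of t is 1.

1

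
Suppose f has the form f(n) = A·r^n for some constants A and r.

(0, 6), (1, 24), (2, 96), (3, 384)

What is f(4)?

Consecutive ratio: 24/6 = 4, and 96/24 = 4, so r = 4.
Then A·4^0 = 6 gives A = 6, and f(n) = 6·4^n.
f(4) = 6·4^4 = 1536.

1536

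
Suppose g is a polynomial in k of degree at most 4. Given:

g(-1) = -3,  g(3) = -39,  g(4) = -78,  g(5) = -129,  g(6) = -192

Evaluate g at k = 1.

Write g(k) = ak^4 + bk³ + ck² + dk + e; the 5 given values yield a linear system in the 5 coefficients.
Solving, the top 2 coefficients vanish, and g(k) = -6k² + 3k + 6.
Then g(1) = 3.

3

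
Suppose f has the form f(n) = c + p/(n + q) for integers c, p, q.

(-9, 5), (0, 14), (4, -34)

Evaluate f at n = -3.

8

(f(n) − c)(n + q) = p for each data point; the three points give a linear system in c and q, then p follows.
Solving: c = 2, q = -3, p = -36, so f(n) = 2 − 36/(n − 3).
Then f(-3) = 2 − 36/(-6) = 8.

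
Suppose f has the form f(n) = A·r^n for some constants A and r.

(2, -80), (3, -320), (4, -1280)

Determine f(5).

Consecutive ratio: -320/(-80) = 4, and -1280/(-320) = 4, so r = 4.
Then A·4^2 = -80 gives A = -5, and f(n) = -5·4^n.
f(5) = -5·4^5 = -5120.

-5120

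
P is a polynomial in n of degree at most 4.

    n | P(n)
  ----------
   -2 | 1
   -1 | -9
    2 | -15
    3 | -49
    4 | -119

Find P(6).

Write P(n) = an^4 + bn³ + cn² + dn + e; the 5 given values yield a linear system in the 5 coefficients.
Solving, the leading coefficient vanishes, and P(n) = -2n³ + 4n - 7.
Then P(6) = -415.

-415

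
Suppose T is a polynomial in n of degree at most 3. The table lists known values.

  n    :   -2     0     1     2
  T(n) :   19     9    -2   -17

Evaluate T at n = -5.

4

Write T(n) = an³ + bn² + cn + d; the 4 given values yield a linear system in the 4 coefficients.
Solving, the leading coefficient vanishes, and T(n) = -2n² - 9n + 9.
Then T(-5) = 4.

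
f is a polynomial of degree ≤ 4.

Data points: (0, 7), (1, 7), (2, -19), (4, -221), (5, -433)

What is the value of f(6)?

Write f(t) = at^4 + bt³ + ct² + dt + e; the 5 given values yield a linear system in the 5 coefficients.
Solving, the leading coefficient vanishes, and f(t) = -3t³ - 4t² + 7t + 7.
Then f(6) = -743.

-743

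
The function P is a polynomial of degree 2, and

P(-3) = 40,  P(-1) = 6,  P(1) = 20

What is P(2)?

45

Write P(n) = an² + bn + c; the 3 given values yield a linear system in the 3 coefficients.
Solving, P(n) = 6n² + 7n + 7.
Then P(2) = 45.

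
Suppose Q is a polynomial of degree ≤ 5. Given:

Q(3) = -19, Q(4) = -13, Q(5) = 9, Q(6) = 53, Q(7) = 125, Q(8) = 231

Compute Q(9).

First differences: 6, 22, 44, 72, 106. Second differences: 16, 22, 28, 34. Third differences: 6, 6, 6.
Level-3 differences are constant, so Q has degree 3.
Extending the table by one column gives the next first difference 146, so Q(9) = 231 + 146 = 377.

377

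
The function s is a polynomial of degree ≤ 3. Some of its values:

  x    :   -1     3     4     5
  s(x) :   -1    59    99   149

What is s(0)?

Write s(x) = ax³ + bx² + cx + d; the 4 given values yield a linear system in the 4 coefficients.
Solving, the leading coefficient vanishes, and s(x) = 5x² + 5x - 1.
The constant term is s(0) = -1.

-1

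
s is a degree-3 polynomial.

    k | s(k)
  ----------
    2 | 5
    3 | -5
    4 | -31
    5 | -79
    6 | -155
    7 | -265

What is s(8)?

-415

First differences: -10, -26, -48, -76, -110. Second differences: -16, -22, -28, -34. Third differences: -6, -6, -6.
Level-3 differences are constant, so s has degree 3.
Fitting a degree-3 polynomial gives s(k) = -k³ + k² + 4k + 1.
Then s(8) = -415.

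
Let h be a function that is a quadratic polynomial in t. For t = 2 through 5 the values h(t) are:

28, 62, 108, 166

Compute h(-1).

-2

First differences: 34, 46, 58. Second differences: 12, 12.
Level-2 differences are constant, so h has degree 2.
Fitting a degree-2 polynomial gives h(t) = 6t² + 4t - 4.
Then h(-1) = -2.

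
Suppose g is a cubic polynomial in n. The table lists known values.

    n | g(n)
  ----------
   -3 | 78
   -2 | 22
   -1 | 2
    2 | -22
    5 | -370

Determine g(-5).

Write g(n) = an³ + bn² + cn + d; the 5 given values yield a linear system in the 4 coefficients.
Solving, g(n) = -3n³ + n.
Then g(-5) = 370.

370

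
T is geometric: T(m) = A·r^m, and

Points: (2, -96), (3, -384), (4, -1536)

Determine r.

Consecutive ratio: -384/(-96) = 4, and -1536/(-384) = 4, so r = 4.
Then A·4^2 = -96 gives A = -6, and T(m) = -6·4^m.

4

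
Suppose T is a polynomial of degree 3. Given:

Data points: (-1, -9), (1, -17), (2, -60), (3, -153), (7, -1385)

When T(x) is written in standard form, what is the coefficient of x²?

-7

Write T(x) = ax³ + bx² + cx + d; the 5 given values yield a linear system in the 4 coefficients.
Solving, T(x) = -3x³ - 7x² - x - 6.
The coefficient of x² is -7.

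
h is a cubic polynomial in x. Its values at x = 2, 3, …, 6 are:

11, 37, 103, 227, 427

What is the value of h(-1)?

-7

Write h(x) = ax³ + bx² + cx + d; the 5 given values yield a linear system in the 4 coefficients.
Solving, h(x) = 3x³ - 7x² + 4x + 7.
Then h(-1) = -7.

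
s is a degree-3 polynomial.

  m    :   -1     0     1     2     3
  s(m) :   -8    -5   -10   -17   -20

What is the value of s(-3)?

First differences: 3, -5, -7, -3. Second differences: -8, -2, 4. Third differences: 6, 6.
Level-3 differences are constant, so s has degree 3.
Fitting a degree-3 polynomial gives s(m) = m³ - 4m² - 2m - 5.
Then s(-3) = -62.

-62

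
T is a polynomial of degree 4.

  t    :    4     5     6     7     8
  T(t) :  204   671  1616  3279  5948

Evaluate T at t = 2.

-16

Write T(t) = at^4 + bt³ + ct² + dt + e; the 5 given values yield a linear system in the 5 coefficients.
Solving, T(t) = 2t^4 - 4t³ - 3t² - 4.
Then T(2) = -16.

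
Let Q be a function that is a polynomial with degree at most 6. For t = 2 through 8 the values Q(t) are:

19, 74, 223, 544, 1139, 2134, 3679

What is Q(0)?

-1

First differences: 55, 149, 321, 595, 995, 1545. Second differences: 94, 172, 274, 400, 550. Third differences: 78, 102, 126, 150. Fourth differences: 24, 24, 24.
Level-4 differences are constant, so Q has degree 4.
Fitting a degree-4 polynomial gives Q(t) = t^4 - t³ + t² + 4t - 1.
The constant term is Q(0) = -1.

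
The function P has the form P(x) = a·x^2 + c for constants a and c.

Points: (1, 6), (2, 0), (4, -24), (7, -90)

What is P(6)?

-64

From P(1) = 6 and P(2) = 0: 1a + c = 6 and 4a + c = 0.
Subtracting: 3a = -6, so a = -2; then c = 6 − (-2)·1 = 8.
So P(x) = -2x² + 8, and P(6) = -64.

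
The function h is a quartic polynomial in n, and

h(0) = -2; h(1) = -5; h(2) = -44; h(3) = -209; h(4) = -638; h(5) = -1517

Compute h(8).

-9434

First differences: -3, -39, -165, -429, -879. Second differences: -36, -126, -264, -450. Third differences: -90, -138, -186. Fourth differences: -48, -48.
Level-4 differences are constant, so h has degree 4.
Fitting a degree-4 polynomial gives h(n) = -2n^4 - 3n³ + 5n² - 3n - 2.
Then h(8) = -9434.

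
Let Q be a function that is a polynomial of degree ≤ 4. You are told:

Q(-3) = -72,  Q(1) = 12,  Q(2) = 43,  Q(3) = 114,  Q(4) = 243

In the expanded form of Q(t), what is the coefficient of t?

Write Q(t) = at^4 + bt³ + ct² + dt + e; the 5 given values yield a linear system in the 5 coefficients.
Solving, the leading coefficient vanishes, and Q(t) = 3t³ + 2t² + 4t + 3.
The coefficient of t is 4.

4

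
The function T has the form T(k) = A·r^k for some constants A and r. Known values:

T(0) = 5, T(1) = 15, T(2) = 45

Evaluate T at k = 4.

405

Consecutive ratio: 15/5 = 3, and 45/15 = 3, so r = 3.
Then A·3^0 = 5 gives A = 5, and T(k) = 5·3^k.
T(4) = 5·3^4 = 405.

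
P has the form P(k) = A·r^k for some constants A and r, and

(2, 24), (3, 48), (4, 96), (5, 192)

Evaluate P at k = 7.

Consecutive ratio: 48/24 = 2, and 96/48 = 2, so r = 2.
Then A·2^2 = 24 gives A = 6, and P(k) = 6·2^k.
P(7) = 6·2^7 = 768.

768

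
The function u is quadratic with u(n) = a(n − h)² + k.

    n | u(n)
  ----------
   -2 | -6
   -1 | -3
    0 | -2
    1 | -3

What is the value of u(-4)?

First differences 3, 1, -1; second difference -2 = 2a, so a = -1.
Expanding, the n-coefficient is −2ah = 2h; matching it to the data gives h = 0, and then k = -2.
So u(n) = -1(n + 0)² − 2.
u(-4) = -1·(-4)² − 2 = -18.

-18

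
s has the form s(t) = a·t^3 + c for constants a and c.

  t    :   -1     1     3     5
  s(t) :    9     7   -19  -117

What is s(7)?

From s(-1) = 9 and s(1) = 7: -1a + c = 9 and 1a + c = 7.
Subtracting: 2a = -2, so a = -1; then c = 9 − (-1)·(-1) = 8.
So s(t) = -1t³ + 8, and s(7) = -335.

-335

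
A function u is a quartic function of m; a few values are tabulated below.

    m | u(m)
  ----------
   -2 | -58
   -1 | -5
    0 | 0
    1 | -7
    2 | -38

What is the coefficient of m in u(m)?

-3

Write u(m) = am^4 + bm³ + cm² + dm + e; the 5 given values yield a linear system in the 5 coefficients.
Solving, u(m) = -2m^4 + 2m³ - 4m² - 3m.
The coefficient of m is -3.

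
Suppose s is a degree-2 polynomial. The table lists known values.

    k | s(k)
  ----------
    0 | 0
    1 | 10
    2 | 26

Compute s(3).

Write s(k) = ak² + bk + c; the 3 given values yield a linear system in the 3 coefficients.
Solving, s(k) = 3k² + 7k.
Then s(3) = 48.

48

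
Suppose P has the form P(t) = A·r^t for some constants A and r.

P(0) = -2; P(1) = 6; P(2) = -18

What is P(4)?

-162

Consecutive ratio: 6/(-2) = -3, and -18/6 = -3, so r = -3.
Then A·(-3)^0 = -2 gives A = -2, and P(t) = -2·(-3)^t.
P(4) = -2·(-3)^4 = -162.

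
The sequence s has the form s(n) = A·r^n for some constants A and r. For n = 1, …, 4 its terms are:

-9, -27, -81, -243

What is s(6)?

-2187

Consecutive ratio: -27/(-9) = 3, and -81/(-27) = 3, so r = 3.
Then A·3^1 = -9 gives A = -3, and s(n) = -3·3^n.
s(6) = -3·3^6 = -2187.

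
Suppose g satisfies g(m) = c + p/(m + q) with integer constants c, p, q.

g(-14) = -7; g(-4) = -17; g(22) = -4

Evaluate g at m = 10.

(g(m) − c)(m + q) = p for each data point; the three points give a linear system in c and q, then p follows.
Solving: c = -5, q = 2, p = 24, so g(m) = -5 + 24/(m + 2).
Then g(10) = -5 + 24/12 = -3.

-3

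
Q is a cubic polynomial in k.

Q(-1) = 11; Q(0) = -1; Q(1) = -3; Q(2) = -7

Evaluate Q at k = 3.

-25

Write Q(k) = ak³ + bk² + ck + d; the 4 given values yield a linear system in the 4 coefficients.
Solving, Q(k) = -2k³ + 5k² - 5k - 1.
Then Q(3) = -25.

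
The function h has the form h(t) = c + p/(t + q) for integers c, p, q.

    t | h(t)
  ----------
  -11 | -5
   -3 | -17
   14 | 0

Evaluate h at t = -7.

-7

(h(t) − c)(t + q) = p for each data point; the three points give a linear system in c and q, then p follows.
Solving: c = -2, q = 1, p = 30, so h(t) = -2 + 30/(t + 1).
Then h(-7) = -2 + 30/(-6) = -7.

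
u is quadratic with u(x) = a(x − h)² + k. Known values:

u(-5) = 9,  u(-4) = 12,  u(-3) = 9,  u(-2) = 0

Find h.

-4

First differences 3, -3, -9; second difference -6 = 2a, so a = -3.
Expanding, the x-coefficient is −2ah = 6h; matching it to the data gives h = -4, and then k = 12.
So u(x) = -3(x + 4)² + 12.
Hence h = -4.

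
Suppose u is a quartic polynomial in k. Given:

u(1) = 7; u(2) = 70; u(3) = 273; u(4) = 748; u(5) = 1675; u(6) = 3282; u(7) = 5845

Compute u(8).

First differences: 63, 203, 475, 927, 1607, 2563. Second differences: 140, 272, 452, 680, 956. Third differences: 132, 180, 228, 276. Fourth differences: 48, 48, 48.
Level-4 differences are constant, so u has degree 4.
Extending the table by one column gives the next first difference 3843, so u(8) = 5845 + 3843 = 9688.

9688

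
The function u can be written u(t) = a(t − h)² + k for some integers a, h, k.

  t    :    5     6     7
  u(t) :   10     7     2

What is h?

4

First differences -3, -5; second difference -2 = 2a, so a = -1.
Expanding, the t-coefficient is −2ah = 2h; matching it to the data gives h = 4, and then k = 11.
So u(t) = -1(t − 4)² + 11.
Hence h = 4.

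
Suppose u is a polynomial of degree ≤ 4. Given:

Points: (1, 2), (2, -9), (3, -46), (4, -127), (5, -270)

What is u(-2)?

59

First differences: -11, -37, -81, -143. Second differences: -26, -44, -62. Third differences: -18, -18.
Level-3 differences are constant, so u has degree 3.
Fitting a degree-3 polynomial gives u(n) = -3n³ + 5n² - 5n + 5.
Then u(-2) = 59.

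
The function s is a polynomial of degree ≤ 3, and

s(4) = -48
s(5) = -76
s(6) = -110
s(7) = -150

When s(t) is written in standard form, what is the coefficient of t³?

First differences: -28, -34, -40. Second differences: -6, -6.
Level-2 differences are constant, so s has degree 2.
Fitting a degree-2 polynomial gives s(t) = -3t² - t + 4.
The coefficient of t³ is 0.

0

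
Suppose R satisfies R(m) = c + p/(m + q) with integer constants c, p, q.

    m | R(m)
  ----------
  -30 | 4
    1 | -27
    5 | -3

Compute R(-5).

(R(m) − c)(m + q) = p for each data point; the three points give a linear system in c and q, then p follows.
Solving: c = 3, q = 0, p = -30, so R(m) = 3 − 30/(m + 0).
Then R(-5) = 3 − 30/(-5) = 9.

9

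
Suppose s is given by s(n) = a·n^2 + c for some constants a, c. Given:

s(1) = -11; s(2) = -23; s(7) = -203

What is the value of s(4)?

From s(1) = -11 and s(2) = -23: 1a + c = -11 and 4a + c = -23.
Subtracting: 3a = -12, so a = -4; then c = -11 − (-4)·1 = -7.
So s(n) = -4n² − 7, and s(4) = -71.

-71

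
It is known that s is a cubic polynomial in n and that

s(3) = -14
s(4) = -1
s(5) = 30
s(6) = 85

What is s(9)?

Write s(n) = an³ + bn² + cn + d; the 4 given values yield a linear system in the 4 coefficients.
Solving, s(n) = n³ - 3n² - 3n - 5.
Then s(9) = 454.

454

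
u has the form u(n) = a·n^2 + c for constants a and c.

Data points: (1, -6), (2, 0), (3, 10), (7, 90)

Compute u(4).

From u(1) = -6 and u(2) = 0: 1a + c = -6 and 4a + c = 0.
Subtracting: 3a = 6, so a = 2; then c = -6 − 2·1 = -8.
So u(n) = 2n² − 8, and u(4) = 24.

24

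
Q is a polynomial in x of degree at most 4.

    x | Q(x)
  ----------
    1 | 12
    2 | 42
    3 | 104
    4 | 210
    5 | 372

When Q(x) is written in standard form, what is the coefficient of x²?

First differences: 30, 62, 106, 162. Second differences: 32, 44, 56. Third differences: 12, 12.
Level-3 differences are constant, so Q has degree 3.
Fitting a degree-3 polynomial gives Q(x) = 2x³ + 4x² + 4x + 2.
The coefficient of x² is 4.

4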